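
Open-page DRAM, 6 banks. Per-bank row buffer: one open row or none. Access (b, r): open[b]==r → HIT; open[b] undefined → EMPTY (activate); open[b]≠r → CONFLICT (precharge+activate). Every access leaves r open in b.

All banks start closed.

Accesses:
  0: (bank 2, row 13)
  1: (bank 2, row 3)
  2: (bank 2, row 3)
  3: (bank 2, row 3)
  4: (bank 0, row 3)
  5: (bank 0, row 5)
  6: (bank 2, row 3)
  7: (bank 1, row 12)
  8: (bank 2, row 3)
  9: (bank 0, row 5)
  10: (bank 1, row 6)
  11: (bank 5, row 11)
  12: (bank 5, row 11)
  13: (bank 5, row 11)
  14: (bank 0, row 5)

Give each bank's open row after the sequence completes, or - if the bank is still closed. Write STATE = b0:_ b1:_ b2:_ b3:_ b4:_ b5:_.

0: bank 2 row 13 — prev None → EMPTY
1: bank 2 row 3 — prev 13 → CONFLICT
2: bank 2 row 3 — prev 3 → HIT
3: bank 2 row 3 — prev 3 → HIT
4: bank 0 row 3 — prev None → EMPTY
5: bank 0 row 5 — prev 3 → CONFLICT
6: bank 2 row 3 — prev 3 → HIT
7: bank 1 row 12 — prev None → EMPTY
8: bank 2 row 3 — prev 3 → HIT
9: bank 0 row 5 — prev 5 → HIT
10: bank 1 row 6 — prev 12 → CONFLICT
11: bank 5 row 11 — prev None → EMPTY
12: bank 5 row 11 — prev 11 → HIT
13: bank 5 row 11 — prev 11 → HIT
14: bank 0 row 5 — prev 5 → HIT

STATE = b0:5 b1:6 b2:3 b3:- b4:- b5:11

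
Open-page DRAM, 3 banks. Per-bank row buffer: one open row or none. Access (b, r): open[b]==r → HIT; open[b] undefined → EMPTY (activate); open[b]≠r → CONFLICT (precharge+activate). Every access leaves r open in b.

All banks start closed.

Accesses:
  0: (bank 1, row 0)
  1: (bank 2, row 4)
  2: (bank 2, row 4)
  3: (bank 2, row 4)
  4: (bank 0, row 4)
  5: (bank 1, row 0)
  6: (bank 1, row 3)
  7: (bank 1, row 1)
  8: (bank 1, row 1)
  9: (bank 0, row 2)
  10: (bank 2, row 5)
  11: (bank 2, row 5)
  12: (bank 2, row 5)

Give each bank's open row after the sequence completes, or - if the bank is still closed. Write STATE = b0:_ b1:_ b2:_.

#0 (1,0) E
#1 (2,4) E
#2 (2,4) H  (was 4)
#3 (2,4) H  (was 4)
#4 (0,4) E
#5 (1,0) H  (was 0)
#6 (1,3) C  (was 0)
#7 (1,1) C  (was 3)
#8 (1,1) H  (was 1)
#9 (0,2) C  (was 4)
#10 (2,5) C  (was 4)
#11 (2,5) H  (was 5)
#12 (2,5) H  (was 5)

STATE = b0:2 b1:1 b2:5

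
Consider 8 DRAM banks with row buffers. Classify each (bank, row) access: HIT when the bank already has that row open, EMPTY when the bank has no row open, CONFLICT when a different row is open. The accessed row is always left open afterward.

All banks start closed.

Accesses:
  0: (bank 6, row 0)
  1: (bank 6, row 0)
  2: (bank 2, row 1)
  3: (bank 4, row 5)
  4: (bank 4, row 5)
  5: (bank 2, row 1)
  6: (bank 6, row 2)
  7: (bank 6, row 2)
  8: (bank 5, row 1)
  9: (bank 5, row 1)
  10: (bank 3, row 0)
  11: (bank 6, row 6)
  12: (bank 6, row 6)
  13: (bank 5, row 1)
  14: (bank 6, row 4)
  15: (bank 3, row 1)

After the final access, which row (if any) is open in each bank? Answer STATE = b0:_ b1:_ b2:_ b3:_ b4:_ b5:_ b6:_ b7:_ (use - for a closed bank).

STATE = b0:- b1:- b2:1 b3:1 b4:5 b5:1 b6:4 b7:-

step 0: bank6 None->0 [EMPTY]
step 1: bank6 0->0 [HIT]
step 2: bank2 None->1 [EMPTY]
step 3: bank4 None->5 [EMPTY]
step 4: bank4 5->5 [HIT]
step 5: bank2 1->1 [HIT]
step 6: bank6 0->2 [CONFLICT]
step 7: bank6 2->2 [HIT]
step 8: bank5 None->1 [EMPTY]
step 9: bank5 1->1 [HIT]
step 10: bank3 None->0 [EMPTY]
step 11: bank6 2->6 [CONFLICT]
step 12: bank6 6->6 [HIT]
step 13: bank5 1->1 [HIT]
step 14: bank6 6->4 [CONFLICT]
step 15: bank3 0->1 [CONFLICT]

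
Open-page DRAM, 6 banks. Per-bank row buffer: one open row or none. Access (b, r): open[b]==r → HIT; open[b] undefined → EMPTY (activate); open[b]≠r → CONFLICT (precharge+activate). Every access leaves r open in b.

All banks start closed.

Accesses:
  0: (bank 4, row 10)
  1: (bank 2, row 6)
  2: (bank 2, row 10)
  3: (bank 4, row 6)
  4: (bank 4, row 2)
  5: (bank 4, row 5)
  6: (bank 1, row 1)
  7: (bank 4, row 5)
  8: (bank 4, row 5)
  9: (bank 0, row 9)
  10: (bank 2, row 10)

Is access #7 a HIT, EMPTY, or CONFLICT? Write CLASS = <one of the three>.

CLASS = HIT

0: bank 4 row 10 — prev None → EMPTY
1: bank 2 row 6 — prev None → EMPTY
2: bank 2 row 10 — prev 6 → CONFLICT
3: bank 4 row 6 — prev 10 → CONFLICT
4: bank 4 row 2 — prev 6 → CONFLICT
5: bank 4 row 5 — prev 2 → CONFLICT
6: bank 1 row 1 — prev None → EMPTY
7: bank 4 row 5 — prev 5 → HIT
8: bank 4 row 5 — prev 5 → HIT
9: bank 0 row 9 — prev None → EMPTY
10: bank 2 row 10 — prev 10 → HIT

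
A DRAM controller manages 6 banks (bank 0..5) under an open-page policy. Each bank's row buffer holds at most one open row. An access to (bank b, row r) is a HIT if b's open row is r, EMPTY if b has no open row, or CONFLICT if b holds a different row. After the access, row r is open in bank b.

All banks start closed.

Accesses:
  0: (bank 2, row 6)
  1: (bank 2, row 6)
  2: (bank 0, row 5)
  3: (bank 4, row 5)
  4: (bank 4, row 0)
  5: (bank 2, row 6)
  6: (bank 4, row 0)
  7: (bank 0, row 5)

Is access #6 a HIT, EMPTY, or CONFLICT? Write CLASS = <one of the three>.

CLASS = HIT

  [0] b2 r6: no row ⇒ E
  [1] b2 r6: had r6 ⇒ H
  [2] b0 r5: no row ⇒ E
  [3] b4 r5: no row ⇒ E
  [4] b4 r0: had r5 ⇒ C
  [5] b2 r6: had r6 ⇒ H
  [6] b4 r0: had r0 ⇒ H
  [7] b0 r5: had r5 ⇒ H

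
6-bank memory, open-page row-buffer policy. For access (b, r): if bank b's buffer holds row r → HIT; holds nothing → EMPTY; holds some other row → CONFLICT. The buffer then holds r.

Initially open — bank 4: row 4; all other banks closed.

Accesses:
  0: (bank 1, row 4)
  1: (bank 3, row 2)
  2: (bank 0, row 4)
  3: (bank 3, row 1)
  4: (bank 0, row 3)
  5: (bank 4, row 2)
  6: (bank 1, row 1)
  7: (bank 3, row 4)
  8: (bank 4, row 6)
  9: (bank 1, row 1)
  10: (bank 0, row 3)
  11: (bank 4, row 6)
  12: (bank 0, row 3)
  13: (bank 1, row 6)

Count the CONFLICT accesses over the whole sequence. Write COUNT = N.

#0 (1,4) E
#1 (3,2) E
#2 (0,4) E
#3 (3,1) C  (was 2)
#4 (0,3) C  (was 4)
#5 (4,2) C  (was 4)
#6 (1,1) C  (was 4)
#7 (3,4) C  (was 1)
#8 (4,6) C  (was 2)
#9 (1,1) H  (was 1)
#10 (0,3) H  (was 3)
#11 (4,6) H  (was 6)
#12 (0,3) H  (was 3)
#13 (1,6) C  (was 1)

COUNT = 7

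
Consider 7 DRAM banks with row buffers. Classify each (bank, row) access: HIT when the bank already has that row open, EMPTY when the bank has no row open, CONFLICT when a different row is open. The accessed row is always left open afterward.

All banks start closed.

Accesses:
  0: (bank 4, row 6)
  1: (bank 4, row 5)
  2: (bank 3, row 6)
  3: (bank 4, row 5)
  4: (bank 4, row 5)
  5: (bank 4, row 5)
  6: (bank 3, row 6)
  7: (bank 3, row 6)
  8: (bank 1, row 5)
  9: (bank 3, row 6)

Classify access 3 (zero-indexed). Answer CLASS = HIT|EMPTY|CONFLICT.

CLASS = HIT

step 0: bank4 None->6 [EMPTY]
step 1: bank4 6->5 [CONFLICT]
step 2: bank3 None->6 [EMPTY]
step 3: bank4 5->5 [HIT]
step 4: bank4 5->5 [HIT]
step 5: bank4 5->5 [HIT]
step 6: bank3 6->6 [HIT]
step 7: bank3 6->6 [HIT]
step 8: bank1 None->5 [EMPTY]
step 9: bank3 6->6 [HIT]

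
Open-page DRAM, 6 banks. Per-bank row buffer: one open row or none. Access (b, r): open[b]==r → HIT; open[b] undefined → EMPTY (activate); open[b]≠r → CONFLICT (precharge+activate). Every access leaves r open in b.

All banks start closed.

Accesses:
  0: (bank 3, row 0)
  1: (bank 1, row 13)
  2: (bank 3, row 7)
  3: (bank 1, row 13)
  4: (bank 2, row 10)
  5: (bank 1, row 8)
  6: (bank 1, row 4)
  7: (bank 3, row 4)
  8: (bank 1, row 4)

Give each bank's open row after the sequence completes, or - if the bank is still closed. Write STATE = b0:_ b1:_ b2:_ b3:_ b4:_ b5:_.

  [0] b3 r0: no row ⇒ E
  [1] b1 r13: no row ⇒ E
  [2] b3 r7: had r0 ⇒ C
  [3] b1 r13: had r13 ⇒ H
  [4] b2 r10: no row ⇒ E
  [5] b1 r8: had r13 ⇒ C
  [6] b1 r4: had r8 ⇒ C
  [7] b3 r4: had r7 ⇒ C
  [8] b1 r4: had r4 ⇒ H

STATE = b0:- b1:4 b2:10 b3:4 b4:- b5:-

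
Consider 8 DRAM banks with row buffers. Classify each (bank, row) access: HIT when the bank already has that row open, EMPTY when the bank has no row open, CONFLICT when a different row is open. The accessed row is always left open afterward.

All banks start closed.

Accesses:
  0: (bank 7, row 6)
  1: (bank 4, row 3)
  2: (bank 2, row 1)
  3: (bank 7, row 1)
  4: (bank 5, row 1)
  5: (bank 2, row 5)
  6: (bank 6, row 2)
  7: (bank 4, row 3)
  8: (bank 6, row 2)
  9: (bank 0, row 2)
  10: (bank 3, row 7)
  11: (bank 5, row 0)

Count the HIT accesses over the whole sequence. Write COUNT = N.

COUNT = 2

#0 (7,6) E
#1 (4,3) E
#2 (2,1) E
#3 (7,1) C  (was 6)
#4 (5,1) E
#5 (2,5) C  (was 1)
#6 (6,2) E
#7 (4,3) H  (was 3)
#8 (6,2) H  (was 2)
#9 (0,2) E
#10 (3,7) E
#11 (5,0) C  (was 1)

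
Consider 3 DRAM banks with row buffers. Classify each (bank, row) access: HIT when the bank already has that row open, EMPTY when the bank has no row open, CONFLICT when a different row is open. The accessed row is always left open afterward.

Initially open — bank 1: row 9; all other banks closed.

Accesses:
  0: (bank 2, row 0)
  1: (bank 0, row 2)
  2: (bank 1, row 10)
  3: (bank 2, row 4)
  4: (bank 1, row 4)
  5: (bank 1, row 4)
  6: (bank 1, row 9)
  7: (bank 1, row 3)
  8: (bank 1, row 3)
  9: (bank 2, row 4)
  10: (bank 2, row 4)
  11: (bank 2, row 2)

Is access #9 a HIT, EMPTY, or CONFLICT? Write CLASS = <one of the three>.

step 0: bank2 None->0 [EMPTY]
step 1: bank0 None->2 [EMPTY]
step 2: bank1 9->10 [CONFLICT]
step 3: bank2 0->4 [CONFLICT]
step 4: bank1 10->4 [CONFLICT]
step 5: bank1 4->4 [HIT]
step 6: bank1 4->9 [CONFLICT]
step 7: bank1 9->3 [CONFLICT]
step 8: bank1 3->3 [HIT]
step 9: bank2 4->4 [HIT]
step 10: bank2 4->4 [HIT]
step 11: bank2 4->2 [CONFLICT]

CLASS = HIT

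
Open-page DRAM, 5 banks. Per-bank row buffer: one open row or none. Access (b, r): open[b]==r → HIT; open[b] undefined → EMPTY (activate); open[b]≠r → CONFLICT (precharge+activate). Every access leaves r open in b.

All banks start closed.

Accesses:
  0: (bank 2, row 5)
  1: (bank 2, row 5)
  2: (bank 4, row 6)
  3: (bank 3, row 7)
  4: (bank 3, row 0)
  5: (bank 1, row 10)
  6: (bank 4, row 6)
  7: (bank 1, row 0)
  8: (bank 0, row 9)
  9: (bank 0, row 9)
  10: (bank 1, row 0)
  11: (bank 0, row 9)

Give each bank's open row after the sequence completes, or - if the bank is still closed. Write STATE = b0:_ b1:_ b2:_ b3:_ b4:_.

STATE = b0:9 b1:0 b2:5 b3:0 b4:6

#0 (2,5) E
#1 (2,5) H  (was 5)
#2 (4,6) E
#3 (3,7) E
#4 (3,0) C  (was 7)
#5 (1,10) E
#6 (4,6) H  (was 6)
#7 (1,0) C  (was 10)
#8 (0,9) E
#9 (0,9) H  (was 9)
#10 (1,0) H  (was 0)
#11 (0,9) H  (was 9)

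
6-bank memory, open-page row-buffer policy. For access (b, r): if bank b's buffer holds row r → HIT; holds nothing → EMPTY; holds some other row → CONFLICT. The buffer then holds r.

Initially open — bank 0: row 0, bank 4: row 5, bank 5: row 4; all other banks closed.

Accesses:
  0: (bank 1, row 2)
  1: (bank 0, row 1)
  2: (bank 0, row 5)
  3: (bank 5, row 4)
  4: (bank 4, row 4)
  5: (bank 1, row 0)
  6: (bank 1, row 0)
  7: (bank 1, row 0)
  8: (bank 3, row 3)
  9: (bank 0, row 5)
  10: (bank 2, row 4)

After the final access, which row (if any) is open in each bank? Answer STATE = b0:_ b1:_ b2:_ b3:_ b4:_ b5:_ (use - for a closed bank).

  [0] b1 r2: no row ⇒ E
  [1] b0 r1: had r0 ⇒ C
  [2] b0 r5: had r1 ⇒ C
  [3] b5 r4: had r4 ⇒ H
  [4] b4 r4: had r5 ⇒ C
  [5] b1 r0: had r2 ⇒ C
  [6] b1 r0: had r0 ⇒ H
  [7] b1 r0: had r0 ⇒ H
  [8] b3 r3: no row ⇒ E
  [9] b0 r5: had r5 ⇒ H
  [10] b2 r4: no row ⇒ E

STATE = b0:5 b1:0 b2:4 b3:3 b4:4 b5:4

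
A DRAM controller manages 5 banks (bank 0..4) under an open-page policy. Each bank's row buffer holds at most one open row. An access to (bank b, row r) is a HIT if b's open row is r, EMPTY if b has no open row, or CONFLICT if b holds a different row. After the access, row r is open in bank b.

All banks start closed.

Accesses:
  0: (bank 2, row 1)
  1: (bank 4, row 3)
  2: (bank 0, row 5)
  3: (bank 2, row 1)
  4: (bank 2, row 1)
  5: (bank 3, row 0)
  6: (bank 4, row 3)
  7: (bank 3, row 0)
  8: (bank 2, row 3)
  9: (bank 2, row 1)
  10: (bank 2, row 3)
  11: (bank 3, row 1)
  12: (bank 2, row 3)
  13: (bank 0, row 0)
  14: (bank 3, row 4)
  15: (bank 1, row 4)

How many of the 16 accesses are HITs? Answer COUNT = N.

COUNT = 5

step 0: bank2 None->1 [EMPTY]
step 1: bank4 None->3 [EMPTY]
step 2: bank0 None->5 [EMPTY]
step 3: bank2 1->1 [HIT]
step 4: bank2 1->1 [HIT]
step 5: bank3 None->0 [EMPTY]
step 6: bank4 3->3 [HIT]
step 7: bank3 0->0 [HIT]
step 8: bank2 1->3 [CONFLICT]
step 9: bank2 3->1 [CONFLICT]
step 10: bank2 1->3 [CONFLICT]
step 11: bank3 0->1 [CONFLICT]
step 12: bank2 3->3 [HIT]
step 13: bank0 5->0 [CONFLICT]
step 14: bank3 1->4 [CONFLICT]
step 15: bank1 None->4 [EMPTY]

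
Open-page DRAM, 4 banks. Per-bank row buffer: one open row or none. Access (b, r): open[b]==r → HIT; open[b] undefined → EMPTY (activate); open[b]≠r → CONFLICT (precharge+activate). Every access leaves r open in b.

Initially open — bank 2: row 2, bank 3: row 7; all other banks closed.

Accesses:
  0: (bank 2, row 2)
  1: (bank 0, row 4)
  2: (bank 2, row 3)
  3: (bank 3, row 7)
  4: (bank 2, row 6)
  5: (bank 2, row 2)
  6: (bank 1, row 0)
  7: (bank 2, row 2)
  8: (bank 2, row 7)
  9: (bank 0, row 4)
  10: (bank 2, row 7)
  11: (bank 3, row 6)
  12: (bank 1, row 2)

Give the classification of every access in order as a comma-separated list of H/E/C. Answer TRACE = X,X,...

TRACE = H,E,C,H,C,C,E,H,C,H,H,C,C

0: bank 2 row 2 — prev 2 → HIT
1: bank 0 row 4 — prev None → EMPTY
2: bank 2 row 3 — prev 2 → CONFLICT
3: bank 3 row 7 — prev 7 → HIT
4: bank 2 row 6 — prev 3 → CONFLICT
5: bank 2 row 2 — prev 6 → CONFLICT
6: bank 1 row 0 — prev None → EMPTY
7: bank 2 row 2 — prev 2 → HIT
8: bank 2 row 7 — prev 2 → CONFLICT
9: bank 0 row 4 — prev 4 → HIT
10: bank 2 row 7 — prev 7 → HIT
11: bank 3 row 6 — prev 7 → CONFLICT
12: bank 1 row 2 — prev 0 → CONFLICT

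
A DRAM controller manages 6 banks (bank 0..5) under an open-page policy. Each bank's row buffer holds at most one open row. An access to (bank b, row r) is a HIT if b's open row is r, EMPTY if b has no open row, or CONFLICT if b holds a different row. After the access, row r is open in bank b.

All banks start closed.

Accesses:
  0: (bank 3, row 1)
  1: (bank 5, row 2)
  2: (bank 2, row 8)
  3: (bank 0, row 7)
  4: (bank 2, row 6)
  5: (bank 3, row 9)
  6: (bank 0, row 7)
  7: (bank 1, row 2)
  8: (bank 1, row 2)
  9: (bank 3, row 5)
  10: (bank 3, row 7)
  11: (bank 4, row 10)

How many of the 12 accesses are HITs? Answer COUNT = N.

COUNT = 2

step 0: bank3 None->1 [EMPTY]
step 1: bank5 None->2 [EMPTY]
step 2: bank2 None->8 [EMPTY]
step 3: bank0 None->7 [EMPTY]
step 4: bank2 8->6 [CONFLICT]
step 5: bank3 1->9 [CONFLICT]
step 6: bank0 7->7 [HIT]
step 7: bank1 None->2 [EMPTY]
step 8: bank1 2->2 [HIT]
step 9: bank3 9->5 [CONFLICT]
step 10: bank3 5->7 [CONFLICT]
step 11: bank4 None->10 [EMPTY]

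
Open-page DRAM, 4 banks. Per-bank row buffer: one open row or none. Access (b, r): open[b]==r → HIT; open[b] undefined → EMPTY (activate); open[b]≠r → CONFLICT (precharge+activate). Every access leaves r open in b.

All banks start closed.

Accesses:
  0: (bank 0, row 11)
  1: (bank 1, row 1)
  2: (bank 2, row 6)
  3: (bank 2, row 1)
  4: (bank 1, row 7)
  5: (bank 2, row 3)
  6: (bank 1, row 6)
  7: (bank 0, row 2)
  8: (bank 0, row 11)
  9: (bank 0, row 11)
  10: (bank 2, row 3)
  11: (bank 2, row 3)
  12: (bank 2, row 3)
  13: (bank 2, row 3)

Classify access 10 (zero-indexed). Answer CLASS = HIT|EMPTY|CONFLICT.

step 0: bank0 None->11 [EMPTY]
step 1: bank1 None->1 [EMPTY]
step 2: bank2 None->6 [EMPTY]
step 3: bank2 6->1 [CONFLICT]
step 4: bank1 1->7 [CONFLICT]
step 5: bank2 1->3 [CONFLICT]
step 6: bank1 7->6 [CONFLICT]
step 7: bank0 11->2 [CONFLICT]
step 8: bank0 2->11 [CONFLICT]
step 9: bank0 11->11 [HIT]
step 10: bank2 3->3 [HIT]
step 11: bank2 3->3 [HIT]
step 12: bank2 3->3 [HIT]
step 13: bank2 3->3 [HIT]

CLASS = HIT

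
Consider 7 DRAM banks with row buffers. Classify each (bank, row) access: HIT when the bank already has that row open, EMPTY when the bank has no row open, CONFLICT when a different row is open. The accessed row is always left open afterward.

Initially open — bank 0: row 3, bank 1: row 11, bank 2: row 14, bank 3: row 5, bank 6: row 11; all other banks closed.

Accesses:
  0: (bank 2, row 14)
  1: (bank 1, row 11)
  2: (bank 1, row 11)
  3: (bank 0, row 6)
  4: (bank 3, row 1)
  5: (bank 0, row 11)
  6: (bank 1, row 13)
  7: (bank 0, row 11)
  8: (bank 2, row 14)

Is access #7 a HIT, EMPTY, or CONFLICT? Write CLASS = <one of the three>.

CLASS = HIT

  [0] b2 r14: had r14 ⇒ H
  [1] b1 r11: had r11 ⇒ H
  [2] b1 r11: had r11 ⇒ H
  [3] b0 r6: had r3 ⇒ C
  [4] b3 r1: had r5 ⇒ C
  [5] b0 r11: had r6 ⇒ C
  [6] b1 r13: had r11 ⇒ C
  [7] b0 r11: had r11 ⇒ H
  [8] b2 r14: had r14 ⇒ H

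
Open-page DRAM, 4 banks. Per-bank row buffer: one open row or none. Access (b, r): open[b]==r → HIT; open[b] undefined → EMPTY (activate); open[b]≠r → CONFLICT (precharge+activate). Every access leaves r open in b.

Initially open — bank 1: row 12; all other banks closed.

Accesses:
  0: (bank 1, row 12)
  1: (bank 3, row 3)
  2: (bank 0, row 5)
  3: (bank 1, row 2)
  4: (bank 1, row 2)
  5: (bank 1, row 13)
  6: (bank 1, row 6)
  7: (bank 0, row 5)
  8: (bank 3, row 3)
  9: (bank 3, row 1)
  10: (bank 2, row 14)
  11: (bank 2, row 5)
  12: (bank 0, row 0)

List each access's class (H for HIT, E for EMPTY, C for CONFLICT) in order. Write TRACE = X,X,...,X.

TRACE = H,E,E,C,H,C,C,H,H,C,E,C,C

#0 (1,12) H  (was 12)
#1 (3,3) E
#2 (0,5) E
#3 (1,2) C  (was 12)
#4 (1,2) H  (was 2)
#5 (1,13) C  (was 2)
#6 (1,6) C  (was 13)
#7 (0,5) H  (was 5)
#8 (3,3) H  (was 3)
#9 (3,1) C  (was 3)
#10 (2,14) E
#11 (2,5) C  (was 14)
#12 (0,0) C  (was 5)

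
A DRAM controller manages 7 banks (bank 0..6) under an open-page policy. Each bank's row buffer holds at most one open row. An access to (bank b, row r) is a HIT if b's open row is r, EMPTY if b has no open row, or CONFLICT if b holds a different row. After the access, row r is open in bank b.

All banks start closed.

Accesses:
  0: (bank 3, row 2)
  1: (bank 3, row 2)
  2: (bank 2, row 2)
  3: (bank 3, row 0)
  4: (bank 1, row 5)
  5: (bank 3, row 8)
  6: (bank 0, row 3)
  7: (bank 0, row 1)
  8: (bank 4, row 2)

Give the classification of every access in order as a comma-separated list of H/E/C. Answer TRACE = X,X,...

  [0] b3 r2: no row ⇒ E
  [1] b3 r2: had r2 ⇒ H
  [2] b2 r2: no row ⇒ E
  [3] b3 r0: had r2 ⇒ C
  [4] b1 r5: no row ⇒ E
  [5] b3 r8: had r0 ⇒ C
  [6] b0 r3: no row ⇒ E
  [7] b0 r1: had r3 ⇒ C
  [8] b4 r2: no row ⇒ E

TRACE = E,H,E,C,E,C,E,C,E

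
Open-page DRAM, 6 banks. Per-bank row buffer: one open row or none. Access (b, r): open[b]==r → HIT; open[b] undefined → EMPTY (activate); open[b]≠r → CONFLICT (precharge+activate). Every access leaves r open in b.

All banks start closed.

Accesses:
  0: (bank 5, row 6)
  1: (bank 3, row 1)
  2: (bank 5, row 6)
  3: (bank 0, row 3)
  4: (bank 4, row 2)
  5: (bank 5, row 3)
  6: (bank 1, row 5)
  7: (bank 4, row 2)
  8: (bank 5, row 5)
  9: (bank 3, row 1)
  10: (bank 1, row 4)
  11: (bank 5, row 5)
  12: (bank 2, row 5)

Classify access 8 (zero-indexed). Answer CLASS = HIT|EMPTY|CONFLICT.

CLASS = CONFLICT

0: bank 5 row 6 — prev None → EMPTY
1: bank 3 row 1 — prev None → EMPTY
2: bank 5 row 6 — prev 6 → HIT
3: bank 0 row 3 — prev None → EMPTY
4: bank 4 row 2 — prev None → EMPTY
5: bank 5 row 3 — prev 6 → CONFLICT
6: bank 1 row 5 — prev None → EMPTY
7: bank 4 row 2 — prev 2 → HIT
8: bank 5 row 5 — prev 3 → CONFLICT
9: bank 3 row 1 — prev 1 → HIT
10: bank 1 row 4 — prev 5 → CONFLICT
11: bank 5 row 5 — prev 5 → HIT
12: bank 2 row 5 — prev None → EMPTY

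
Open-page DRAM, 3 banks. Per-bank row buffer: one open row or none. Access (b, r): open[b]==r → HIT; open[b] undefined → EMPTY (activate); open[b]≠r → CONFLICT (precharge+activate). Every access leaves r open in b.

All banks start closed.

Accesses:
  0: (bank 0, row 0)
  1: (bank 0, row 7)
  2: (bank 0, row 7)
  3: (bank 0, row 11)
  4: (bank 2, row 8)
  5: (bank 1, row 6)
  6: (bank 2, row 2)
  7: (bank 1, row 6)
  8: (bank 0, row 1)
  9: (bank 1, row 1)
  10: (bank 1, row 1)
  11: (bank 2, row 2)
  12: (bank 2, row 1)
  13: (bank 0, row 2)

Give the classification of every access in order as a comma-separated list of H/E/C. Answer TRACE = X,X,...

TRACE = E,C,H,C,E,E,C,H,C,C,H,H,C,C

  [0] b0 r0: no row ⇒ E
  [1] b0 r7: had r0 ⇒ C
  [2] b0 r7: had r7 ⇒ H
  [3] b0 r11: had r7 ⇒ C
  [4] b2 r8: no row ⇒ E
  [5] b1 r6: no row ⇒ E
  [6] b2 r2: had r8 ⇒ C
  [7] b1 r6: had r6 ⇒ H
  [8] b0 r1: had r11 ⇒ C
  [9] b1 r1: had r6 ⇒ C
  [10] b1 r1: had r1 ⇒ H
  [11] b2 r2: had r2 ⇒ H
  [12] b2 r1: had r2 ⇒ C
  [13] b0 r2: had r1 ⇒ C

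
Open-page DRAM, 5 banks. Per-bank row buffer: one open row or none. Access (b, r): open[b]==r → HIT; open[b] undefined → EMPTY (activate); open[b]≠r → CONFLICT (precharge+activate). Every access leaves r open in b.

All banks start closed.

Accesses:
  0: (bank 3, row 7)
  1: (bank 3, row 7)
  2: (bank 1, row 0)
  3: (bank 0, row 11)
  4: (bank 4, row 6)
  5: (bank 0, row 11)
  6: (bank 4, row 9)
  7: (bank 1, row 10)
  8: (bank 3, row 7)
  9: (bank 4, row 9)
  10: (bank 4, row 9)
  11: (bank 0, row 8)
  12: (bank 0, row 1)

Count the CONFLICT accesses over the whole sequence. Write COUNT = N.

COUNT = 4

0: bank 3 row 7 — prev None → EMPTY
1: bank 3 row 7 — prev 7 → HIT
2: bank 1 row 0 — prev None → EMPTY
3: bank 0 row 11 — prev None → EMPTY
4: bank 4 row 6 — prev None → EMPTY
5: bank 0 row 11 — prev 11 → HIT
6: bank 4 row 9 — prev 6 → CONFLICT
7: bank 1 row 10 — prev 0 → CONFLICT
8: bank 3 row 7 — prev 7 → HIT
9: bank 4 row 9 — prev 9 → HIT
10: bank 4 row 9 — prev 9 → HIT
11: bank 0 row 8 — prev 11 → CONFLICT
12: bank 0 row 1 — prev 8 → CONFLICT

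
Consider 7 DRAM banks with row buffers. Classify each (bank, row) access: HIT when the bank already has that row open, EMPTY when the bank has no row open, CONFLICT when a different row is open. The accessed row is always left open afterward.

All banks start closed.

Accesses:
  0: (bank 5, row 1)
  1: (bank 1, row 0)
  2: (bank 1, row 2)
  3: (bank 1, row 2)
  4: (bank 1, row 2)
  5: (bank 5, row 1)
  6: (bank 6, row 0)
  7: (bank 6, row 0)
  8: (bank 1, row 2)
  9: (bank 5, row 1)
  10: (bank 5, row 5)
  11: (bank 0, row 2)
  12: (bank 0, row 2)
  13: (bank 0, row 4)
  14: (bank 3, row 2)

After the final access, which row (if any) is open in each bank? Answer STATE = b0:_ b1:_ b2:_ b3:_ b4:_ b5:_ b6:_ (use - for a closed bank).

#0 (5,1) E
#1 (1,0) E
#2 (1,2) C  (was 0)
#3 (1,2) H  (was 2)
#4 (1,2) H  (was 2)
#5 (5,1) H  (was 1)
#6 (6,0) E
#7 (6,0) H  (was 0)
#8 (1,2) H  (was 2)
#9 (5,1) H  (was 1)
#10 (5,5) C  (was 1)
#11 (0,2) E
#12 (0,2) H  (was 2)
#13 (0,4) C  (was 2)
#14 (3,2) E

STATE = b0:4 b1:2 b2:- b3:2 b4:- b5:5 b6:0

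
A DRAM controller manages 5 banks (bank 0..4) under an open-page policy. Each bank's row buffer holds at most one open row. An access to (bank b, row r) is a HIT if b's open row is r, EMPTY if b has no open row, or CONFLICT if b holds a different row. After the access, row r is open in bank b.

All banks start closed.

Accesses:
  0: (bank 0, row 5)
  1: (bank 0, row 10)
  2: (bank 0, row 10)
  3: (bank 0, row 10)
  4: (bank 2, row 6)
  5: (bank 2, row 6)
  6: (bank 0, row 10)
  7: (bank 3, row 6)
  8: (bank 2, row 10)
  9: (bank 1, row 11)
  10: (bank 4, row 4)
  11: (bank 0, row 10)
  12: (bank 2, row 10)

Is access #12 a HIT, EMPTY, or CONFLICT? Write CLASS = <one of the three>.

#0 (0,5) E
#1 (0,10) C  (was 5)
#2 (0,10) H  (was 10)
#3 (0,10) H  (was 10)
#4 (2,6) E
#5 (2,6) H  (was 6)
#6 (0,10) H  (was 10)
#7 (3,6) E
#8 (2,10) C  (was 6)
#9 (1,11) E
#10 (4,4) E
#11 (0,10) H  (was 10)
#12 (2,10) H  (was 10)

CLASS = HIT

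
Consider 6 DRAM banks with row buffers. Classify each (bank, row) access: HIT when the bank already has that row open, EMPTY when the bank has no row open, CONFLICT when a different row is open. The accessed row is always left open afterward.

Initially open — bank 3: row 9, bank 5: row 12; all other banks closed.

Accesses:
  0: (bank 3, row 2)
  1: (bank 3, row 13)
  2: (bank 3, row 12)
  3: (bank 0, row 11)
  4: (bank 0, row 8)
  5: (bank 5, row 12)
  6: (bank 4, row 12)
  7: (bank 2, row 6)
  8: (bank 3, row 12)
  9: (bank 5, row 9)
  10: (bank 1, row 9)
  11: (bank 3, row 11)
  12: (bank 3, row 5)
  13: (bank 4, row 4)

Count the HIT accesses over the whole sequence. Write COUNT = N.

COUNT = 2

step 0: bank3 9->2 [CONFLICT]
step 1: bank3 2->13 [CONFLICT]
step 2: bank3 13->12 [CONFLICT]
step 3: bank0 None->11 [EMPTY]
step 4: bank0 11->8 [CONFLICT]
step 5: bank5 12->12 [HIT]
step 6: bank4 None->12 [EMPTY]
step 7: bank2 None->6 [EMPTY]
step 8: bank3 12->12 [HIT]
step 9: bank5 12->9 [CONFLICT]
step 10: bank1 None->9 [EMPTY]
step 11: bank3 12->11 [CONFLICT]
step 12: bank3 11->5 [CONFLICT]
step 13: bank4 12->4 [CONFLICT]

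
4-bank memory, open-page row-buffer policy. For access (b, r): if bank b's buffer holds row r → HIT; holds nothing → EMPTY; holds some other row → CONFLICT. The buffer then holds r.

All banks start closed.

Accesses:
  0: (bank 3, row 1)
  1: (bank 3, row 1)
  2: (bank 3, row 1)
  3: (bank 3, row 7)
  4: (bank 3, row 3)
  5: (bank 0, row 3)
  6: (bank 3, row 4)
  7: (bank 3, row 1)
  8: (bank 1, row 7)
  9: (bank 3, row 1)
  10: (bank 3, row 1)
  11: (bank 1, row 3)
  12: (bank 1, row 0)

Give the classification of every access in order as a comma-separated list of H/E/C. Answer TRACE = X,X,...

TRACE = E,H,H,C,C,E,C,C,E,H,H,C,C

#0 (3,1) E
#1 (3,1) H  (was 1)
#2 (3,1) H  (was 1)
#3 (3,7) C  (was 1)
#4 (3,3) C  (was 7)
#5 (0,3) E
#6 (3,4) C  (was 3)
#7 (3,1) C  (was 4)
#8 (1,7) E
#9 (3,1) H  (was 1)
#10 (3,1) H  (was 1)
#11 (1,3) C  (was 7)
#12 (1,0) C  (was 3)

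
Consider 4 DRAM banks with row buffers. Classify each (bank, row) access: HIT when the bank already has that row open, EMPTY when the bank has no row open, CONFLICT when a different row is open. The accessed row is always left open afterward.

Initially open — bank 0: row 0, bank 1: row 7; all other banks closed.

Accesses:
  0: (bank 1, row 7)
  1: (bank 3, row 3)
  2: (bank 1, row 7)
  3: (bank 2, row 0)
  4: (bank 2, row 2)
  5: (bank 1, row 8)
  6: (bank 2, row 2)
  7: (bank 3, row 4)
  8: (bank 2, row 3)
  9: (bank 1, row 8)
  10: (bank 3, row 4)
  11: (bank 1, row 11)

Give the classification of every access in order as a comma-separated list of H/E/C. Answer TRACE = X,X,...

TRACE = H,E,H,E,C,C,H,C,C,H,H,C

0: bank 1 row 7 — prev 7 → HIT
1: bank 3 row 3 — prev None → EMPTY
2: bank 1 row 7 — prev 7 → HIT
3: bank 2 row 0 — prev None → EMPTY
4: bank 2 row 2 — prev 0 → CONFLICT
5: bank 1 row 8 — prev 7 → CONFLICT
6: bank 2 row 2 — prev 2 → HIT
7: bank 3 row 4 — prev 3 → CONFLICT
8: bank 2 row 3 — prev 2 → CONFLICT
9: bank 1 row 8 — prev 8 → HIT
10: bank 3 row 4 — prev 4 → HIT
11: bank 1 row 11 — prev 8 → CONFLICT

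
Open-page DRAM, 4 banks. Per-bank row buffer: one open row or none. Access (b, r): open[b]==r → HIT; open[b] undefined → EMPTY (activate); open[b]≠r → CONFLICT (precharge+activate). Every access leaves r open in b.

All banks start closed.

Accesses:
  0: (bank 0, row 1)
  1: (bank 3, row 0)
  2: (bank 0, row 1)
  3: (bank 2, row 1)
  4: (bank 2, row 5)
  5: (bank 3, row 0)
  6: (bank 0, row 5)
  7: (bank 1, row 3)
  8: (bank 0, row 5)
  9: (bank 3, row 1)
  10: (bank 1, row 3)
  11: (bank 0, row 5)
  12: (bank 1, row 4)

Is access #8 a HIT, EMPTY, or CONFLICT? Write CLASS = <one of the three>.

CLASS = HIT

0: bank 0 row 1 — prev None → EMPTY
1: bank 3 row 0 — prev None → EMPTY
2: bank 0 row 1 — prev 1 → HIT
3: bank 2 row 1 — prev None → EMPTY
4: bank 2 row 5 — prev 1 → CONFLICT
5: bank 3 row 0 — prev 0 → HIT
6: bank 0 row 5 — prev 1 → CONFLICT
7: bank 1 row 3 — prev None → EMPTY
8: bank 0 row 5 — prev 5 → HIT
9: bank 3 row 1 — prev 0 → CONFLICT
10: bank 1 row 3 — prev 3 → HIT
11: bank 0 row 5 — prev 5 → HIT
12: bank 1 row 4 — prev 3 → CONFLICT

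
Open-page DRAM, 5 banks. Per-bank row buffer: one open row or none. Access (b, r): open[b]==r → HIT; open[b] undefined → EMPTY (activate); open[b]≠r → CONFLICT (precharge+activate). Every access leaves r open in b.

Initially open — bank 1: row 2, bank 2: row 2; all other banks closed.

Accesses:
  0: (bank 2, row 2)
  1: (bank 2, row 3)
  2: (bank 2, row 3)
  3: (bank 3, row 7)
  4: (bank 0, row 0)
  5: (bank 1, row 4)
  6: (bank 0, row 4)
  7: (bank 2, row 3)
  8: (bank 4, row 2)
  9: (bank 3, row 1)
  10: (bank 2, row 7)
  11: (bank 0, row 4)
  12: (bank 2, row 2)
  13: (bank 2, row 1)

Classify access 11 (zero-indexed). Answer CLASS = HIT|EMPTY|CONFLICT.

step 0: bank2 2->2 [HIT]
step 1: bank2 2->3 [CONFLICT]
step 2: bank2 3->3 [HIT]
step 3: bank3 None->7 [EMPTY]
step 4: bank0 None->0 [EMPTY]
step 5: bank1 2->4 [CONFLICT]
step 6: bank0 0->4 [CONFLICT]
step 7: bank2 3->3 [HIT]
step 8: bank4 None->2 [EMPTY]
step 9: bank3 7->1 [CONFLICT]
step 10: bank2 3->7 [CONFLICT]
step 11: bank0 4->4 [HIT]
step 12: bank2 7->2 [CONFLICT]
step 13: bank2 2->1 [CONFLICT]

CLASS = HIT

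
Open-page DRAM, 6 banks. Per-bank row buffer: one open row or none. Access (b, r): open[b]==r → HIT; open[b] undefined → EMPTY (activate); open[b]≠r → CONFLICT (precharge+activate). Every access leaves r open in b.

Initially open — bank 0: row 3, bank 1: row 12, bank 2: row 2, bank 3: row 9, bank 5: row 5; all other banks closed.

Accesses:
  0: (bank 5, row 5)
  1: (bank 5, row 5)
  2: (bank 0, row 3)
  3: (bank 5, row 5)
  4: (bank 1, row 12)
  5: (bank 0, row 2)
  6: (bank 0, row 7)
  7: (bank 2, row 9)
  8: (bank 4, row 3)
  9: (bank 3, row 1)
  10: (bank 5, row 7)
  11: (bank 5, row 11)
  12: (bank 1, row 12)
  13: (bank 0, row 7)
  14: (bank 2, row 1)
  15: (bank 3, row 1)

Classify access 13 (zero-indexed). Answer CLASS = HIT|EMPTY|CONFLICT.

CLASS = HIT

step 0: bank5 5->5 [HIT]
step 1: bank5 5->5 [HIT]
step 2: bank0 3->3 [HIT]
step 3: bank5 5->5 [HIT]
step 4: bank1 12->12 [HIT]
step 5: bank0 3->2 [CONFLICT]
step 6: bank0 2->7 [CONFLICT]
step 7: bank2 2->9 [CONFLICT]
step 8: bank4 None->3 [EMPTY]
step 9: bank3 9->1 [CONFLICT]
step 10: bank5 5->7 [CONFLICT]
step 11: bank5 7->11 [CONFLICT]
step 12: bank1 12->12 [HIT]
step 13: bank0 7->7 [HIT]
step 14: bank2 9->1 [CONFLICT]
step 15: bank3 1->1 [HIT]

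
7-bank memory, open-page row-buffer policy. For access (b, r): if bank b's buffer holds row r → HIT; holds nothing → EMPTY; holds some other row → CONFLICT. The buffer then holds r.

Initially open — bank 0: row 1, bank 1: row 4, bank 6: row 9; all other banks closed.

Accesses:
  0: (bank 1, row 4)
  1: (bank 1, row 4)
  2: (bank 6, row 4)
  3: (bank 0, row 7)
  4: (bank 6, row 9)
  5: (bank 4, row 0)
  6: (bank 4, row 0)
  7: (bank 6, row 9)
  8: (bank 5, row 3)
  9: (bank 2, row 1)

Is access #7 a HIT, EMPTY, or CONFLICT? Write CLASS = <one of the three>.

0: bank 1 row 4 — prev 4 → HIT
1: bank 1 row 4 — prev 4 → HIT
2: bank 6 row 4 — prev 9 → CONFLICT
3: bank 0 row 7 — prev 1 → CONFLICT
4: bank 6 row 9 — prev 4 → CONFLICT
5: bank 4 row 0 — prev None → EMPTY
6: bank 4 row 0 — prev 0 → HIT
7: bank 6 row 9 — prev 9 → HIT
8: bank 5 row 3 — prev None → EMPTY
9: bank 2 row 1 — prev None → EMPTY

CLASS = HIT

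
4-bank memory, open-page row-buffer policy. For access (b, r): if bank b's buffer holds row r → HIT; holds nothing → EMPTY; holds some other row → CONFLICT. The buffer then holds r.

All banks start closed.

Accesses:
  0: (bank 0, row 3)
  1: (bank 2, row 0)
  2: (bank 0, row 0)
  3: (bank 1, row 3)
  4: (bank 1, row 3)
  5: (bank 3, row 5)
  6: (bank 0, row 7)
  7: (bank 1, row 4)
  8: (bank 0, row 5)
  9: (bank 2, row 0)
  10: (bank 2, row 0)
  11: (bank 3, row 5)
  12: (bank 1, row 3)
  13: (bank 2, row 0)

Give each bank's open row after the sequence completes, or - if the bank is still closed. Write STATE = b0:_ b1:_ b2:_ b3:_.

STATE = b0:5 b1:3 b2:0 b3:5

step 0: bank0 None->3 [EMPTY]
step 1: bank2 None->0 [EMPTY]
step 2: bank0 3->0 [CONFLICT]
step 3: bank1 None->3 [EMPTY]
step 4: bank1 3->3 [HIT]
step 5: bank3 None->5 [EMPTY]
step 6: bank0 0->7 [CONFLICT]
step 7: bank1 3->4 [CONFLICT]
step 8: bank0 7->5 [CONFLICT]
step 9: bank2 0->0 [HIT]
step 10: bank2 0->0 [HIT]
step 11: bank3 5->5 [HIT]
step 12: bank1 4->3 [CONFLICT]
step 13: bank2 0->0 [HIT]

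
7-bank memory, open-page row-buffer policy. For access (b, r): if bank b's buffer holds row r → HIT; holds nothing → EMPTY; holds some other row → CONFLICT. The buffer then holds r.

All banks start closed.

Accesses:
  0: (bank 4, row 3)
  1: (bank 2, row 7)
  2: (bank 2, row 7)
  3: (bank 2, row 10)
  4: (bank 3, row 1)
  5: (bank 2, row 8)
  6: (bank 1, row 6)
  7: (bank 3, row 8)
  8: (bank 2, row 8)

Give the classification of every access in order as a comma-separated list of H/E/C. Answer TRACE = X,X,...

TRACE = E,E,H,C,E,C,E,C,H

step 0: bank4 None->3 [EMPTY]
step 1: bank2 None->7 [EMPTY]
step 2: bank2 7->7 [HIT]
step 3: bank2 7->10 [CONFLICT]
step 4: bank3 None->1 [EMPTY]
step 5: bank2 10->8 [CONFLICT]
step 6: bank1 None->6 [EMPTY]
step 7: bank3 1->8 [CONFLICT]
step 8: bank2 8->8 [HIT]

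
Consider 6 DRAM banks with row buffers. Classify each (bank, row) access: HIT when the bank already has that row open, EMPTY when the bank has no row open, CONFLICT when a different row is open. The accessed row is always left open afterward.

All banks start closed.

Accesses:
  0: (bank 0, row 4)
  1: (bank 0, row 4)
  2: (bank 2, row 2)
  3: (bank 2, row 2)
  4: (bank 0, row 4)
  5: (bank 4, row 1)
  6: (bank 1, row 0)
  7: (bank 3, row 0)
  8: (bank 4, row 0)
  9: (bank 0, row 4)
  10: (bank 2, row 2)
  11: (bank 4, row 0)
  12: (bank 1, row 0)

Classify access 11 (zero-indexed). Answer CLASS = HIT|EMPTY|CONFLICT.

CLASS = HIT

step 0: bank0 None->4 [EMPTY]
step 1: bank0 4->4 [HIT]
step 2: bank2 None->2 [EMPTY]
step 3: bank2 2->2 [HIT]
step 4: bank0 4->4 [HIT]
step 5: bank4 None->1 [EMPTY]
step 6: bank1 None->0 [EMPTY]
step 7: bank3 None->0 [EMPTY]
step 8: bank4 1->0 [CONFLICT]
step 9: bank0 4->4 [HIT]
step 10: bank2 2->2 [HIT]
step 11: bank4 0->0 [HIT]
step 12: bank1 0->0 [HIT]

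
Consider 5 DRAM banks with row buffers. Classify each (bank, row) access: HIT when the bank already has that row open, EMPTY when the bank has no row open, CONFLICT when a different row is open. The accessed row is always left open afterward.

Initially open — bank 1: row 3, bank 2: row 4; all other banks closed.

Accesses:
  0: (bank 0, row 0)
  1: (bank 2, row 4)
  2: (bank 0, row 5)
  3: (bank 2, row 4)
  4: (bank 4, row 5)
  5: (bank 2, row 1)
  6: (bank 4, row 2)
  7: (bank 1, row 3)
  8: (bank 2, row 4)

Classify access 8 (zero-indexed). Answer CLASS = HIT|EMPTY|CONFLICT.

CLASS = CONFLICT

0: bank 0 row 0 — prev None → EMPTY
1: bank 2 row 4 — prev 4 → HIT
2: bank 0 row 5 — prev 0 → CONFLICT
3: bank 2 row 4 — prev 4 → HIT
4: bank 4 row 5 — prev None → EMPTY
5: bank 2 row 1 — prev 4 → CONFLICT
6: bank 4 row 2 — prev 5 → CONFLICT
7: bank 1 row 3 — prev 3 → HIT
8: bank 2 row 4 — prev 1 → CONFLICT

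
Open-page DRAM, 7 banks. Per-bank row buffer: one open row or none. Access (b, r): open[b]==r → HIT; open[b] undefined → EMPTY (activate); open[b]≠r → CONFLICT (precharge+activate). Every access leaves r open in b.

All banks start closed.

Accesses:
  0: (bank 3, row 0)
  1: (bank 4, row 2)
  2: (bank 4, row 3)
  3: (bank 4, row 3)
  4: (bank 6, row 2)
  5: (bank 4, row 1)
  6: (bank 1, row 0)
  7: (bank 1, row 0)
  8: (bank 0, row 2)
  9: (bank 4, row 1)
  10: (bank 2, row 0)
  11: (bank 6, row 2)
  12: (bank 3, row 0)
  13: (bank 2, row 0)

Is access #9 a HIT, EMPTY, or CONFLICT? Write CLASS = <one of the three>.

CLASS = HIT

#0 (3,0) E
#1 (4,2) E
#2 (4,3) C  (was 2)
#3 (4,3) H  (was 3)
#4 (6,2) E
#5 (4,1) C  (was 3)
#6 (1,0) E
#7 (1,0) H  (was 0)
#8 (0,2) E
#9 (4,1) H  (was 1)
#10 (2,0) E
#11 (6,2) H  (was 2)
#12 (3,0) H  (was 0)
#13 (2,0) H  (was 0)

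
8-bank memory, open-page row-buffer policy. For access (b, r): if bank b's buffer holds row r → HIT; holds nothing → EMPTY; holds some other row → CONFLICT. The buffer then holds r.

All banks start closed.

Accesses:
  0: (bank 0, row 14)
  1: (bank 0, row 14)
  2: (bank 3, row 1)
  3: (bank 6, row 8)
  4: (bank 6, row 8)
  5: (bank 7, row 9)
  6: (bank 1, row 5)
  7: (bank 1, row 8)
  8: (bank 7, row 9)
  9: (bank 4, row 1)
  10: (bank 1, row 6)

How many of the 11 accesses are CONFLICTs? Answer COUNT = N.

step 0: bank0 None->14 [EMPTY]
step 1: bank0 14->14 [HIT]
step 2: bank3 None->1 [EMPTY]
step 3: bank6 None->8 [EMPTY]
step 4: bank6 8->8 [HIT]
step 5: bank7 None->9 [EMPTY]
step 6: bank1 None->5 [EMPTY]
step 7: bank1 5->8 [CONFLICT]
step 8: bank7 9->9 [HIT]
step 9: bank4 None->1 [EMPTY]
step 10: bank1 8->6 [CONFLICT]

COUNT = 2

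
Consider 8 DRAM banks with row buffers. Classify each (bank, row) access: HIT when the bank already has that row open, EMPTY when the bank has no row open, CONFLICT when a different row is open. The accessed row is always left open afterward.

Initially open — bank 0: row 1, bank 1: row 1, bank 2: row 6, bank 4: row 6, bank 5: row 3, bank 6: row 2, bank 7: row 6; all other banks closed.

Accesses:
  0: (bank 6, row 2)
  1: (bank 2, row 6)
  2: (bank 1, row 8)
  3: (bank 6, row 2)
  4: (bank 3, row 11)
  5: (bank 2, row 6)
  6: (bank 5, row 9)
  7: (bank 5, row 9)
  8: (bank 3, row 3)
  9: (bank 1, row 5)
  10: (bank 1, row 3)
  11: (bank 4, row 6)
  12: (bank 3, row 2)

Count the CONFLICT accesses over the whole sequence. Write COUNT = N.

COUNT = 6

#0 (6,2) H  (was 2)
#1 (2,6) H  (was 6)
#2 (1,8) C  (was 1)
#3 (6,2) H  (was 2)
#4 (3,11) E
#5 (2,6) H  (was 6)
#6 (5,9) C  (was 3)
#7 (5,9) H  (was 9)
#8 (3,3) C  (was 11)
#9 (1,5) C  (was 8)
#10 (1,3) C  (was 5)
#11 (4,6) H  (was 6)
#12 (3,2) C  (was 3)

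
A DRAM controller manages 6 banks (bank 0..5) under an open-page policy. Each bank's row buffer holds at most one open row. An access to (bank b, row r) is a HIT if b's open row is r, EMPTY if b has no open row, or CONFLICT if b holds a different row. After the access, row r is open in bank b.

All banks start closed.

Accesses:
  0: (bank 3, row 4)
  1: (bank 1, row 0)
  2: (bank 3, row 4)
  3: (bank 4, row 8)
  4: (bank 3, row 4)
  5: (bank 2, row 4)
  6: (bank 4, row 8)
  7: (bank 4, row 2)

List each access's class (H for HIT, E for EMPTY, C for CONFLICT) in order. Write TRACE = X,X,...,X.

TRACE = E,E,H,E,H,E,H,C

#0 (3,4) E
#1 (1,0) E
#2 (3,4) H  (was 4)
#3 (4,8) E
#4 (3,4) H  (was 4)
#5 (2,4) E
#6 (4,8) H  (was 8)
#7 (4,2) C  (was 8)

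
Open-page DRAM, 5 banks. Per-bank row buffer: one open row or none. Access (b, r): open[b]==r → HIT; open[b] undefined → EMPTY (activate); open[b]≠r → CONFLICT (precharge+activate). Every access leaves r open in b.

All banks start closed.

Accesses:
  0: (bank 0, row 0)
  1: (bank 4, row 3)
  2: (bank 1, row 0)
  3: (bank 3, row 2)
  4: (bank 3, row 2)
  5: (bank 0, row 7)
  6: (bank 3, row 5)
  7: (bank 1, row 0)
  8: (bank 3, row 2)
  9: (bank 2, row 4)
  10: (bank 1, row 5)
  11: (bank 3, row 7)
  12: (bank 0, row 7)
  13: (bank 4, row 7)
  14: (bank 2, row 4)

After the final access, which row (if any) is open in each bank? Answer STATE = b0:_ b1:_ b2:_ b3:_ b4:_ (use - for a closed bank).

STATE = b0:7 b1:5 b2:4 b3:7 b4:7

0: bank 0 row 0 — prev None → EMPTY
1: bank 4 row 3 — prev None → EMPTY
2: bank 1 row 0 — prev None → EMPTY
3: bank 3 row 2 — prev None → EMPTY
4: bank 3 row 2 — prev 2 → HIT
5: bank 0 row 7 — prev 0 → CONFLICT
6: bank 3 row 5 — prev 2 → CONFLICT
7: bank 1 row 0 — prev 0 → HIT
8: bank 3 row 2 — prev 5 → CONFLICT
9: bank 2 row 4 — prev None → EMPTY
10: bank 1 row 5 — prev 0 → CONFLICT
11: bank 3 row 7 — prev 2 → CONFLICT
12: bank 0 row 7 — prev 7 → HIT
13: bank 4 row 7 — prev 3 → CONFLICT
14: bank 2 row 4 — prev 4 → HIT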